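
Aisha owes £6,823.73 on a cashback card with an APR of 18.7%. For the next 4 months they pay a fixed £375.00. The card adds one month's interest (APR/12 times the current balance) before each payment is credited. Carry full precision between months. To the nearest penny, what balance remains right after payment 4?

Monthly rate r = 18.7%/12 = 1.55833% = 0.0155833.
Each month: B ← B·(1+r) − £375.00.
Month 1: interest £106.34; balance after payment £6,555.07.
Month 2: interest £102.15; balance after payment £6,282.22.
Month 3: interest £97.90; balance after payment £6,005.11.
Month 4: interest £93.58; balance after payment £5,723.69.

£5,723.69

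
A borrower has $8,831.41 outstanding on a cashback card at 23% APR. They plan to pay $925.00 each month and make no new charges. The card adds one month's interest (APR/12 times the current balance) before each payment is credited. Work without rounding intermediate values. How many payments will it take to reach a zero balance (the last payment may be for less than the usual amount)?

Monthly rate r = 23%/12 = 1.91667% = 0.0191667.
Recurrence: B ← B·(1+r) − $925.00.
Month 1: interest $169.27; balance after payment $8,075.68.
Month 2: interest $154.78; balance after payment $7,305.46.
Closed form: n = −ln(1 − rB₀/P)/ln(1+r) = −ln(0.81701)/ln(1.01917) ≈ 10.645, so the balance reaches zero during payment 11.

11 months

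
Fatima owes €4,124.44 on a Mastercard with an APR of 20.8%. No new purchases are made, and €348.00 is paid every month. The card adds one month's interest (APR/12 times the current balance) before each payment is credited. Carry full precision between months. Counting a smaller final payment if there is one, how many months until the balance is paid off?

14 payments

Monthly rate r = 20.8%/12 = 1.73333% = 0.0173333.
Recurrence: B ← B·(1+r) − €348.00.
Month 1: interest €71.49; balance after payment €3,847.93.
Month 2: interest €66.70; balance after payment €3,566.63.
Closed form: n = −ln(1 − rB₀/P)/ln(1+r) = −ln(0.79457)/ln(1.01733) ≈ 13.381, so the balance reaches zero during payment 14.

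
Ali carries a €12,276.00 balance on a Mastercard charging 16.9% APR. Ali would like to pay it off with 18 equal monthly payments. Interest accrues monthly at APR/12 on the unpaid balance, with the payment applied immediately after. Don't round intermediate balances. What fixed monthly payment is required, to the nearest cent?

€776.86

Monthly rate r = 16.9%/12 = 1.40833% = 0.0140833.
Level-payment amortization: P = B₀·r / (1 − (1+r)^(−n)) = 12276.00·0.0140833 / (1 − 1.01408^(−18)).
Denominator 1 − (1+r)^(−18) = 0.222546561.
P = 172.887 / 0.222546561 ≈ 776.86.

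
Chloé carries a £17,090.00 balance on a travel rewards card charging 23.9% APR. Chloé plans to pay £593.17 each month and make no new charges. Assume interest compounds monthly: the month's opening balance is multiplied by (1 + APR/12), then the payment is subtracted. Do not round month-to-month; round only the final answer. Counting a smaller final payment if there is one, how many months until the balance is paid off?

Monthly rate r = 23.9%/12 = 1.99167% = 0.0199167.
Recurrence: B ← B·(1+r) − £593.17.
Month 1: interest £340.38; balance after payment £16,837.21.
Month 2: interest £335.34; balance after payment £16,579.38.
Closed form: n = −ln(1 − rB₀/P)/ln(1+r) = −ln(0.42617)/ln(1.01992) ≈ 43.249, so the balance reaches zero during payment 44.

44 payments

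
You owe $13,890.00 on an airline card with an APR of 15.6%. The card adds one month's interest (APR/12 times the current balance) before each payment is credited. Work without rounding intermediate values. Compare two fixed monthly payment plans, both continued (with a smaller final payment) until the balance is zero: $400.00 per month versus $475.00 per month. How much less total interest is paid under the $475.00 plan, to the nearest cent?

Monthly rate r = 15.6%/12 = 1.3% = 0.013.
At $400.00/mo: n = ⌈−ln(1 − rB₀/P)/ln(1+r)⌉ = 47 payments (last $195.28); total interest = total paid − $13,890.00 = $4,705.28.
At $475.00/mo: 38 payments (last $13.81); total interest $3,698.81.
Interest saved = $4,705.28 − $3,698.81 = $1,006.47.

$1,006.47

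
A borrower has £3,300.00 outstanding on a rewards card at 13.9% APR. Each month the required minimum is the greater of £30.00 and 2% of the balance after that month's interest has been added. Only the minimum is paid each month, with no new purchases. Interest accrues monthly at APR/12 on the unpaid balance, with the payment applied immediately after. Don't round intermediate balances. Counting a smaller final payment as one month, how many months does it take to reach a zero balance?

166 months

Monthly rate r = 13.9%/12 = 1.15833% = 0.0115833.
While 2% of the post-interest balance exceeds £30.00, each month B ← (B·(1+r))·(1 − 0.02), i.e. B shrinks by the factor (1+r)·0.98 = 0.99135.
This holds for months 1–93. Entering month 94 the balance is £1,471.28; 2% of the post-interest balance is now below £30.00, so the flat £30.00 minimum applies from here.
From month 94 a fixed £30.00 at rate r clears £1,471.28 in 73 more payments. Total: 93 + 73 = 166 months.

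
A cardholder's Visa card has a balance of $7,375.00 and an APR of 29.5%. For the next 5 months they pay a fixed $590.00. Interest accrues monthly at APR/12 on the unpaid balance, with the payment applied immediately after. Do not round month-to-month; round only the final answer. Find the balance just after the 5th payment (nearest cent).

$5,228.54

Monthly rate r = 29.5%/12 = 2.45833% = 0.0245833.
Each month: B ← B·(1+r) − $590.00.
Month 1: interest $181.30; balance after payment $6,966.30.
Month 2: interest $171.25; balance after payment $6,547.56.
Month 3: interest $160.96; balance after payment $6,118.52.
Month 4: interest $150.41; balance after payment $5,678.93.
Month 5: interest $139.61; balance after payment $5,228.54.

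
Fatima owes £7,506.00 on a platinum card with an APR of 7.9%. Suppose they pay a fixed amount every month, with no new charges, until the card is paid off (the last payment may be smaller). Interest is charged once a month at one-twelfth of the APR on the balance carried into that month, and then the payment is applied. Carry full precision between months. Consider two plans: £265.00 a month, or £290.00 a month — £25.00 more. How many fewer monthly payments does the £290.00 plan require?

3 fewer payments

Monthly rate r = 7.9%/12 = 0.658333% = 0.00658333.
At £265.00/mo: n = ⌈−ln(1 − rB₀/P)/ln(1+r)⌉ = 32 payments (last £119.67); total interest = total paid − £7,506.00 = £828.67.
At £290.00/mo: 29 payments (last £136.19); total interest £750.19.
Payments saved = 32 − 29 = 3.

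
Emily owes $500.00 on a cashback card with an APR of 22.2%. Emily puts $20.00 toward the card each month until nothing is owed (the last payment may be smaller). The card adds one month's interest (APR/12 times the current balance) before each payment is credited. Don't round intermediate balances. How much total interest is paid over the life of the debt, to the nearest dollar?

Monthly rate r = 22.2%/12 = 1.85% = 0.0185.
Payoff takes n = ⌈−ln(1 − rB₀/P)/ln(1+r)⌉ = ⌈33.868⌉ = 34 payments; the last is $17.37.
Total paid = 33·$20.00 + $17.37 = $677.37.
Total interest = total paid − principal = $677.37 − $500.00 = $177.37.

$177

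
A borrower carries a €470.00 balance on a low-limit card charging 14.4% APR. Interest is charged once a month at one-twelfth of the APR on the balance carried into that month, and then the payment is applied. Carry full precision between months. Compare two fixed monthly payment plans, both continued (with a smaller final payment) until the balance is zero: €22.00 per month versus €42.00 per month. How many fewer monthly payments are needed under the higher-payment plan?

12 fewer payments

Monthly rate r = 14.4%/12 = 1.2% = 0.012.
At €22.00/mo: n = ⌈−ln(1 − rB₀/P)/ln(1+r)⌉ = 25 payments (last €18.31); total interest = total paid − €470.00 = €76.31.
At €42.00/mo: 13 payments (last €3.74); total interest €37.74.
Payments saved = 25 − 13 = 12.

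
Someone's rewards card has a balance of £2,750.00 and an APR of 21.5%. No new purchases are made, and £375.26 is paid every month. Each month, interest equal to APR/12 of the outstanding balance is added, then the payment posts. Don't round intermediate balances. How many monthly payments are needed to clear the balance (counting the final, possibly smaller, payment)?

8 payments

Monthly rate r = 21.5%/12 = 1.79167% = 0.0179167.
Recurrence: B ← B·(1+r) − £375.26.
Month 1: interest £49.27; balance after payment £2,424.01.
Month 2: interest £43.43; balance after payment £2,092.18.
Closed form: n = −ln(1 − rB₀/P)/ln(1+r) = −ln(0.8687)/ln(1.01792) ≈ 7.926, so the balance reaches zero during payment 8.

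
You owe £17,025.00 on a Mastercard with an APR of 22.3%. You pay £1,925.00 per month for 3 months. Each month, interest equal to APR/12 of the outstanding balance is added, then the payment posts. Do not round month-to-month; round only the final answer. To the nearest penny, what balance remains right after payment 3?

£12,108.91

Monthly rate r = 22.3%/12 = 1.85833% = 0.0185833.
Each month: B ← B·(1+r) − £1,925.00.
Month 1: interest £316.38; balance after payment £15,416.38.
Month 2: interest £286.49; balance after payment £13,777.87.
Month 3: interest £256.04; balance after payment £12,108.91.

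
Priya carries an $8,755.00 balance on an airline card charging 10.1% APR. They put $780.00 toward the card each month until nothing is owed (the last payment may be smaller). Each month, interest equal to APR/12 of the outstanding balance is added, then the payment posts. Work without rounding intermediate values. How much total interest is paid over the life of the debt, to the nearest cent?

Monthly rate r = 10.1%/12 = 0.841667% = 0.00841667.
Payoff takes n = ⌈−ln(1 − rB₀/P)/ln(1+r)⌉ = ⌈11.840⌉ = 12 payments; the last is $655.68.
Total paid = 11·$780.00 + $655.68 = $9,235.68.
Total interest = total paid − principal = $9,235.68 − $8,755.00 = $480.68.

$480.68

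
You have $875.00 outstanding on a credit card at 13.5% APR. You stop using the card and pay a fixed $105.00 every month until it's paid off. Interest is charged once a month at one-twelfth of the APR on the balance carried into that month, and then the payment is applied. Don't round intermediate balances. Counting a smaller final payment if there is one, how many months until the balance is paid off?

9 months

Monthly rate r = 13.5%/12 = 1.125% = 0.01125.
Recurrence: B ← B·(1+r) − $105.00.
Month 1: interest $9.84; balance after payment $779.84.
Month 2: interest $8.77; balance after payment $683.62.
Closed form: n = −ln(1 − rB₀/P)/ln(1+r) = −ln(0.90625)/ln(1.01125) ≈ 8.799, so the balance reaches zero during payment 9.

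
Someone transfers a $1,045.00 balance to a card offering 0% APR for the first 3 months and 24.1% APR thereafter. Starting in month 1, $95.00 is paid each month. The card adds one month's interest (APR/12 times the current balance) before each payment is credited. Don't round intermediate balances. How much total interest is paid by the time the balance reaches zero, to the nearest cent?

$76.94

Promo months 1–3 at r₀ = 0%/12 = 0; months 4+ at r₁ = 24.1%/12 = 0.0200833.
After month 3 (no interest yet): B = $1,045.00 − 3·$95.00 = $760.00.
Then at r₁ with $95.00/mo: n₂ = −ln(1 − r₁·B/P)/ln(1+r₁) ≈ 8.81 → 9 more payments.
Total paid = 11·$95.00 + $76.94 = $1,121.94; interest = $1,121.94 − $1,045.00 = $76.94.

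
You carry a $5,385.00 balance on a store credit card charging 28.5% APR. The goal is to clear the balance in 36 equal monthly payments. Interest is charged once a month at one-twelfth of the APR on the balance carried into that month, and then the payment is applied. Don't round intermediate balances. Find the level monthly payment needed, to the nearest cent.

Monthly rate r = 28.5%/12 = 2.375% = 0.02375.
Level-payment amortization: P = B₀·r / (1 − (1+r)^(−n)) = 5385.00·0.02375 / (1 − 1.02375^(−36)).
Denominator 1 − (1+r)^(−36) = 0.570444713.
P = 127.894 / 0.570444713 ≈ 224.20.

$224.20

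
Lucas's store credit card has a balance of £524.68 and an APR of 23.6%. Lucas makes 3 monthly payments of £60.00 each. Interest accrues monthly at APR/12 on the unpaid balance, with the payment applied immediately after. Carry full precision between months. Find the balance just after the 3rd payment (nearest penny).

Monthly rate r = 23.6%/12 = 1.96667% = 0.0196667.
Each month: B ← B·(1+r) − £60.00.
Month 1: interest £10.32; balance after payment £475.00.
Month 2: interest £9.34; balance after payment £424.34.
Month 3: interest £8.35; balance after payment £372.69.

£372.69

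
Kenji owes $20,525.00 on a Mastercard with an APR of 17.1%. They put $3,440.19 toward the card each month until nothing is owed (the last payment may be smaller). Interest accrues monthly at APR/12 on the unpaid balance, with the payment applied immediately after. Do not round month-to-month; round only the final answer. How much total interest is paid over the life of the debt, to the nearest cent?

Monthly rate r = 17.1%/12 = 1.425% = 0.01425.
Payoff takes n = ⌈−ln(1 − rB₀/P)/ln(1+r)⌉ = ⌈6.280⌉ = 7 payments; the last is $966.58.
Total paid = 6·$3,440.19 + $966.58 = $21,607.72.
Total interest = total paid − principal = $21,607.72 − $20,525.00 = $1,082.72.

$1,082.72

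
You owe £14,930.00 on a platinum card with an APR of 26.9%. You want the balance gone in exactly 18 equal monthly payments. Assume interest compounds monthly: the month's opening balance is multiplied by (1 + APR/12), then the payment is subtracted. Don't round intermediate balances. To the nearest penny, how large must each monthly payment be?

£1,017.15

Monthly rate r = 26.9%/12 = 2.24167% = 0.0224167.
Level-payment amortization: P = B₀·r / (1 − (1+r)^(−n)) = 14930.00·0.0224167 / (1 − 1.02242^(−18)).
Denominator 1 − (1+r)^(−18) = 0.32903876.
P = 334.681 / 0.32903876 ≈ 1017.15.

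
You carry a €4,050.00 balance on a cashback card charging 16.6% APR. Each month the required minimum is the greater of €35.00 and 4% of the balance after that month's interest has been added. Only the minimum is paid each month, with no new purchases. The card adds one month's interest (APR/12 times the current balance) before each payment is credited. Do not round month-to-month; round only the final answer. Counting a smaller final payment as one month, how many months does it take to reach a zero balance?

88 months

Monthly rate r = 16.6%/12 = 1.38333% = 0.0138333.
While 4% of the post-interest balance exceeds €35.00, each month B ← (B·(1+r))·(1 − 0.04), i.e. B shrinks by the factor (1+r)·0.96 = 0.97328.
This holds for months 1–58. Entering month 59 the balance is €841.87; 4% of the post-interest balance is now below €35.00, so the flat €35.00 minimum applies from here.
From month 59 a fixed €35.00 at rate r clears €841.87 in 30 more payments. Total: 58 + 30 = 88 months.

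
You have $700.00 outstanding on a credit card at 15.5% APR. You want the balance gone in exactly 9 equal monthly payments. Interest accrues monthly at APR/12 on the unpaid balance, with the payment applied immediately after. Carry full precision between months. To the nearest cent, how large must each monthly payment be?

$82.89

Monthly rate r = 15.5%/12 = 1.29167% = 0.0129167.
Level-payment amortization: P = B₀·r / (1 − (1+r)^(−n)) = 700.00·0.0129167 / (1 − 1.01292^(−9)).
Denominator 1 − (1+r)^(−9) = 0.109084436.
P = 9.04167 / 0.109084436 ≈ 82.89.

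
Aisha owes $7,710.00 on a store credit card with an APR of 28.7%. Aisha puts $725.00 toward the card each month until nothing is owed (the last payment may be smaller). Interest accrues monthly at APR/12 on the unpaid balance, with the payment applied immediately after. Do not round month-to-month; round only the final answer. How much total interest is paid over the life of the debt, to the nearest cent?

$1,294.71

Monthly rate r = 28.7%/12 = 2.39167% = 0.0239167.
Payoff takes n = ⌈−ln(1 − rB₀/P)/ln(1+r)⌉ = ⌈12.417⌉ = 13 payments; the last is $304.71.
Total paid = 12·$725.00 + $304.71 = $9,004.71.
Total interest = total paid − principal = $9,004.71 − $7,710.00 = $1,294.71.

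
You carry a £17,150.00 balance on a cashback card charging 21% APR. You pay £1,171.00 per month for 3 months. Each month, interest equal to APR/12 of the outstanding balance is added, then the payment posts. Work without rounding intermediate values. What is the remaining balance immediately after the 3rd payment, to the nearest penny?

£14,491.39

Monthly rate r = 21%/12 = 1.75% = 0.0175.
Each month: B ← B·(1+r) − £1,171.00.
Month 1: interest £300.13; balance after payment £16,279.12.
Month 2: interest £284.88; balance after payment £15,393.01.
Month 3: interest £269.38; balance after payment £14,491.39.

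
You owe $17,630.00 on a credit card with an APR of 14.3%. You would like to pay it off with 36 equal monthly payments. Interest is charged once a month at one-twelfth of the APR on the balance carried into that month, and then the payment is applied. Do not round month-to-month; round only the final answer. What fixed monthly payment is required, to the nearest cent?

$605.12

Monthly rate r = 14.3%/12 = 1.19167% = 0.0119167.
Level-payment amortization: P = B₀·r / (1 − (1+r)^(−n)) = 17630.00·0.0119167 / (1 − 1.01192^(−36)).
Denominator 1 − (1+r)^(−36) = 0.347186635.
P = 210.091 / 0.347186635 ≈ 605.12.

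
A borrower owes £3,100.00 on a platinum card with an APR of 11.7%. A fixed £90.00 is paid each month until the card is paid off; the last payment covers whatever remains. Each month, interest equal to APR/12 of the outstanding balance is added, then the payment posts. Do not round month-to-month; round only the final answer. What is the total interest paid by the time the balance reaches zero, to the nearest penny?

Monthly rate r = 11.7%/12 = 0.975% = 0.00975.
Payoff takes n = ⌈−ln(1 − rB₀/P)/ln(1+r)⌉ = ⌈42.176⌉ = 43 payments; the last is £15.88.
Total paid = 42·£90.00 + £15.88 = £3,795.88.
Total interest = total paid − principal = £3,795.88 − £3,100.00 = £695.88.

£695.88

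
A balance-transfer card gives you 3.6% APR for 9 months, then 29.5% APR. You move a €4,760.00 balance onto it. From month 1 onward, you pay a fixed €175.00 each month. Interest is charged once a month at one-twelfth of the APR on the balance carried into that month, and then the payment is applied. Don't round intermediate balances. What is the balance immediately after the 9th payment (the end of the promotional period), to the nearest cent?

€3,296.04

Promo months 1–9 at r₀ = 3.6%/12 = 0.003; months 10+ at r₁ = 29.5%/12 = 0.0245833.
After month 9: iterate B ← B·(1+r₀) − €175.00 for 9 months → €3,296.04.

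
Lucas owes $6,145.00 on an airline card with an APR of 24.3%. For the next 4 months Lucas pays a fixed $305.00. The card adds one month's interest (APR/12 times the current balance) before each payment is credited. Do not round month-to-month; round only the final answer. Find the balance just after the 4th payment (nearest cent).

$5,400.51

Monthly rate r = 24.3%/12 = 2.025% = 0.02025.
Each month: B ← B·(1+r) − $305.00.
Month 1: interest $124.44; balance after payment $5,964.44.
Month 2: interest $120.78; balance after payment $5,780.22.
Month 3: interest $117.05; balance after payment $5,592.27.
Month 4: interest $113.24; balance after payment $5,400.51.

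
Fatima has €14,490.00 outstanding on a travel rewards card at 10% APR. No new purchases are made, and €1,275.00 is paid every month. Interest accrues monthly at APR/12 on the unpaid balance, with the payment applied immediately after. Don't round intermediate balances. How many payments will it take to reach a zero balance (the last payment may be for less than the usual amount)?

12 payments

Monthly rate r = 10%/12 = 0.833333% = 0.00833333.
Recurrence: B ← B·(1+r) − €1,275.00.
Month 1: interest €120.75; balance after payment €13,335.75.
Month 2: interest €111.13; balance after payment €12,171.88.
Closed form: n = −ln(1 − rB₀/P)/ln(1+r) = −ln(0.90529)/ln(1.00833) ≈ 11.989, so the balance reaches zero during payment 12.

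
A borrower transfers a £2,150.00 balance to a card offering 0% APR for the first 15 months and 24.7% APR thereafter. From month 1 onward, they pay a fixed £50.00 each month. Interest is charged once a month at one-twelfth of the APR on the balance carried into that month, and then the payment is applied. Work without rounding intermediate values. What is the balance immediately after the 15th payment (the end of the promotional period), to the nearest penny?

£1,400.00

Promo months 1–15 at r₀ = 0%/12 = 0; months 16+ at r₁ = 24.7%/12 = 0.0205833.
After month 15 (no interest yet): B = £2,150.00 − 15·£50.00 = £1,400.00.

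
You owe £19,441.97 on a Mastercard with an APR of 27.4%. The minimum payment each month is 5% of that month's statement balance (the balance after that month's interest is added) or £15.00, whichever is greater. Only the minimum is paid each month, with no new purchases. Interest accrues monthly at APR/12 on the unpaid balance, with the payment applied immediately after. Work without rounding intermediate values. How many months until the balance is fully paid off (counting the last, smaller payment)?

173 months

Monthly rate r = 27.4%/12 = 2.28333% = 0.0228333.
While 5% of the post-interest balance exceeds £15.00, each month B ← (B·(1+r))·(1 − 0.05), i.e. B shrinks by the factor (1+r)·0.95 = 0.97169.
This holds for months 1–147. Entering month 148 the balance is £285.38; 5% of the post-interest balance is now below £15.00, so the flat £15.00 minimum applies from here.
From month 148 a fixed £15.00 at rate r clears £285.38 in 26 more payments. Total: 147 + 26 = 173 months.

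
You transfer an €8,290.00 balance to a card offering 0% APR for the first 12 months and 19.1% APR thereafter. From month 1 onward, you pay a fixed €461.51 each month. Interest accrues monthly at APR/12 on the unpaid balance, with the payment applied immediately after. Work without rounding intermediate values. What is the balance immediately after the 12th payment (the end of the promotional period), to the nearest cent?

Promo months 1–12 at r₀ = 0%/12 = 0; months 13+ at r₁ = 19.1%/12 = 0.0159167.
After month 12 (no interest yet): B = €8,290.00 − 12·€461.51 = €2,751.88.

€2,751.88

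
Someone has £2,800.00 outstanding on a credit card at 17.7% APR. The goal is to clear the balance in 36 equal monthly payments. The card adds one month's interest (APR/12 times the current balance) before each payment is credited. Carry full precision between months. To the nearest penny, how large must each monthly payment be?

£100.81

Monthly rate r = 17.7%/12 = 1.475% = 0.01475.
Level-payment amortization: P = B₀·r / (1 − (1+r)^(−n)) = 2800.00·0.01475 / (1 − 1.01475^(−36)).
Denominator 1 − (1+r)^(−36) = 0.409698563.
P = 41.3 / 0.409698563 ≈ 100.81.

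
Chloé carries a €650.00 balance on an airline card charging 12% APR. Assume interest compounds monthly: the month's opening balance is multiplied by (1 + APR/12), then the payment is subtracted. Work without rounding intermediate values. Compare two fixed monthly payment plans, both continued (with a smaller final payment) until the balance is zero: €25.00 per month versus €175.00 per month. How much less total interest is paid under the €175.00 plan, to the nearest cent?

€90.72

Monthly rate r = 12%/12 = 1% = 0.01.
At €25.00/mo: n = ⌈−ln(1 − rB₀/P)/ln(1+r)⌉ = 31 payments (last €6.54); total interest = total paid − €650.00 = €106.54.
At €175.00/mo: 4 payments (last €140.82); total interest €15.82.
Interest saved = €106.54 − €15.82 = €90.72.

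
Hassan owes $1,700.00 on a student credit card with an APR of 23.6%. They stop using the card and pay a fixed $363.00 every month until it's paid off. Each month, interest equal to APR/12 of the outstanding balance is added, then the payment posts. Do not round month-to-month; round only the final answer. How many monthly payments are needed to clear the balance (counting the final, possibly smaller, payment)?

5 months

Monthly rate r = 23.6%/12 = 1.96667% = 0.0196667.
Recurrence: B ← B·(1+r) − $363.00.
Month 1: interest $33.43; balance after payment $1,370.43.
Month 2: interest $26.95; balance after payment $1,034.39.
Month 3: interest $20.34; balance after payment $691.73.
Month 4: interest $13.60; balance after payment $342.33.
Month 5: interest $6.73; balance after payment $0.00.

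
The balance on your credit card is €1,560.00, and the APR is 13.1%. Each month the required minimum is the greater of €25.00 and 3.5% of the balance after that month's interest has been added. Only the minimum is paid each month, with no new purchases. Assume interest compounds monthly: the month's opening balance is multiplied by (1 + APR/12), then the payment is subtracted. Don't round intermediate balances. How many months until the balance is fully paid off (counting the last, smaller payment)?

66 months

Monthly rate r = 13.1%/12 = 1.09167% = 0.0109167.
While 3.5% of the post-interest balance exceeds €25.00, each month B ← (B·(1+r))·(1 − 0.035), i.e. B shrinks by the factor (1+r)·0.965 = 0.97553.
This holds for months 1–32. Entering month 33 the balance is €706.14; 3.5% of the post-interest balance is now below €25.00, so the flat €25.00 minimum applies from here.
From month 33 a fixed €25.00 at rate r clears €706.14 in 34 more payments. Total: 32 + 34 = 66 months.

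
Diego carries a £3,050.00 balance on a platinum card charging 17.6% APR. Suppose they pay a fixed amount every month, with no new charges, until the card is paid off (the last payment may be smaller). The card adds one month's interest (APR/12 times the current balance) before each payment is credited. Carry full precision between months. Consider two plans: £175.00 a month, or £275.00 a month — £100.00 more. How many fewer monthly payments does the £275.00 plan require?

8 fewer payments

Monthly rate r = 17.6%/12 = 1.46667% = 0.0146667.
At £175.00/mo: n = ⌈−ln(1 − rB₀/P)/ln(1+r)⌉ = 21 payments (last £48.32); total interest = total paid − £3,050.00 = £498.32.
At £275.00/mo: 13 payments (last £53.41); total interest £303.41.
Payments saved = 21 − 13 = 8.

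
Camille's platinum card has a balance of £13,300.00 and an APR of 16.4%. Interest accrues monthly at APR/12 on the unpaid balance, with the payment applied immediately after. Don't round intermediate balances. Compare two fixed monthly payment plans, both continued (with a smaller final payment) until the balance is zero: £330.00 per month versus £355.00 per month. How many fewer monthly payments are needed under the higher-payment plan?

6 fewer payments

Monthly rate r = 16.4%/12 = 1.36667% = 0.0136667.
At £330.00/mo: n = ⌈−ln(1 − rB₀/P)/ln(1+r)⌉ = 59 payments (last £316.28); total interest = total paid − £13,300.00 = £6,156.28.
At £355.00/mo: 53 payments (last £304.30); total interest £5,464.30.
Payments saved = 59 − 53 = 6.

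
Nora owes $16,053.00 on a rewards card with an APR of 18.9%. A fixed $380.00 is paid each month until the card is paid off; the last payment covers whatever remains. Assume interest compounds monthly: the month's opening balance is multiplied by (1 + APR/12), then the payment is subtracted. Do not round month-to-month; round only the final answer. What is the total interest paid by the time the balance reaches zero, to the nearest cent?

Monthly rate r = 18.9%/12 = 1.575% = 0.01575.
Payoff takes n = ⌈−ln(1 − rB₀/P)/ln(1+r)⌉ = ⌈70.050⌉ = 71 payments; the last is $19.01.
Total paid = 70·$380.00 + $19.01 = $26,619.01.
Total interest = total paid − principal = $26,619.01 − $16,053.00 = $10,566.01.

$10,566.01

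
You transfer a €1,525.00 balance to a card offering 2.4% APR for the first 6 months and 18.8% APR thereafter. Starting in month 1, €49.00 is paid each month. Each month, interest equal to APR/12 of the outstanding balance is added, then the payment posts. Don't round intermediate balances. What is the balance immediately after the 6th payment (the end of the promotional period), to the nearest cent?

Promo months 1–6 at r₀ = 2.4%/12 = 0.002; months 7+ at r₁ = 18.8%/12 = 0.0156667.
After month 6: iterate B ← B·(1+r₀) − €49.00 for 6 months → €1,247.92.

€1,247.92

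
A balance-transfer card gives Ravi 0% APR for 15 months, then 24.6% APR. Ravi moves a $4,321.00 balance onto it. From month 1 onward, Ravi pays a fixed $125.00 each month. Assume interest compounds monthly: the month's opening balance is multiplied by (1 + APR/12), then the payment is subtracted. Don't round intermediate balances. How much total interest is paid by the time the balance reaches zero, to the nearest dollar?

Promo months 1–15 at r₀ = 0%/12 = 0; months 16+ at r₁ = 24.6%/12 = 0.0205.
After month 15 (no interest yet): B = $4,321.00 − 15·$125.00 = $2,446.00.
Then at r₁ with $125.00/mo: n₂ = −ln(1 − r₁·B/P)/ln(1+r₁) ≈ 25.27 → 26 more payments.
Total paid = 40·$125.00 + $33.61 = $5,033.61; interest = $5,033.61 − $4,321.00 = $712.61.

$713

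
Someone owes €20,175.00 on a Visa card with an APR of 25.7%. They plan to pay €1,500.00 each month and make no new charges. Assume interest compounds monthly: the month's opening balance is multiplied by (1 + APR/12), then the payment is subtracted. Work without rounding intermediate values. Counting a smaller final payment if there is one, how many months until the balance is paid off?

17 months

Monthly rate r = 25.7%/12 = 2.14167% = 0.0214167.
Recurrence: B ← B·(1+r) − €1,500.00.
Month 1: interest €432.08; balance after payment €19,107.08.
Month 2: interest €409.21; balance after payment €18,016.29.
Closed form: n = −ln(1 − rB₀/P)/ln(1+r) = −ln(0.71195)/ln(1.02142) ≈ 16.033, so the balance reaches zero during payment 17.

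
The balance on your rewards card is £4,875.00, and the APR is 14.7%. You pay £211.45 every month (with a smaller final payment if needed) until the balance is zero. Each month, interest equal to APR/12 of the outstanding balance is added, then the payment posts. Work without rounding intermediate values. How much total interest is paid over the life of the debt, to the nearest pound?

£889

Monthly rate r = 14.7%/12 = 1.225% = 0.01225.
Payoff takes n = ⌈−ln(1 − rB₀/P)/ln(1+r)⌉ = ⌈27.258⌉ = 28 payments; the last is £54.73.
Total paid = 27·£211.45 + £54.73 = £5,763.88.
Total interest = total paid − principal = £5,763.88 − £4,875.00 = £888.88.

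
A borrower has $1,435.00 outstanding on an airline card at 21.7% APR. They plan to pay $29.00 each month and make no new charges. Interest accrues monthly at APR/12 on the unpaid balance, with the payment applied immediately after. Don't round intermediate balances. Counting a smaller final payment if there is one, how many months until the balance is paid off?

Monthly rate r = 21.7%/12 = 1.80833% = 0.0180833.
Recurrence: B ← B·(1+r) − $29.00.
Month 1: interest $25.95; balance after payment $1,431.95.
Month 2: interest $25.89; balance after payment $1,428.84.
Closed form: n = −ln(1 − rB₀/P)/ln(1+r) = −ln(0.10519)/ln(1.01808) ≈ 125.658, so the balance reaches zero during payment 126.

126 payments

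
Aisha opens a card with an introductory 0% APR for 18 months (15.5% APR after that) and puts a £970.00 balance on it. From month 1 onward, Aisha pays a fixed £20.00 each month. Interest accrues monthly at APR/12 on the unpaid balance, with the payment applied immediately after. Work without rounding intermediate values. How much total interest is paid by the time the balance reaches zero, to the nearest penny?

£170.44

Promo months 1–18 at r₀ = 0%/12 = 0; months 19+ at r₁ = 15.5%/12 = 0.0129167.
After month 18 (no interest yet): B = £970.00 − 18·£20.00 = £610.00.
Then at r₁ with £20.00/mo: n₂ = −ln(1 − r₁·B/P)/ln(1+r₁) ≈ 39.02 → 40 more payments.
Total paid = 57·£20.00 + £0.44 = £1,140.44; interest = £1,140.44 − £970.00 = £170.44.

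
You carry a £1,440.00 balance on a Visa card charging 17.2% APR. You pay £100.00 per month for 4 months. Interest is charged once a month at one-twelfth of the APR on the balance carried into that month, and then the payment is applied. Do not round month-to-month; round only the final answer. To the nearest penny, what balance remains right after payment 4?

£1,115.67

Monthly rate r = 17.2%/12 = 1.43333% = 0.0143333.
Each month: B ← B·(1+r) − £100.00.
Month 1: interest £20.64; balance after payment £1,360.64.
Month 2: interest £19.50; balance after payment £1,280.14.
Month 3: interest £18.35; balance after payment £1,198.49.
Month 4: interest £17.18; balance after payment £1,115.67.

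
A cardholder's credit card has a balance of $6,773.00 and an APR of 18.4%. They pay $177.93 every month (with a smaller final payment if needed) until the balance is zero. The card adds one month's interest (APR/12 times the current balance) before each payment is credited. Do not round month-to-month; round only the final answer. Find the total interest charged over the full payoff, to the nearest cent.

$3,473.56

Monthly rate r = 18.4%/12 = 1.53333% = 0.0153333.
Payoff takes n = ⌈−ln(1 − rB₀/P)/ln(1+r)⌉ = ⌈57.586⌉ = 58 payments; the last is $104.55.
Total paid = 57·$177.93 + $104.55 = $10,246.56.
Total interest = total paid − principal = $10,246.56 − $6,773.00 = $3,473.56.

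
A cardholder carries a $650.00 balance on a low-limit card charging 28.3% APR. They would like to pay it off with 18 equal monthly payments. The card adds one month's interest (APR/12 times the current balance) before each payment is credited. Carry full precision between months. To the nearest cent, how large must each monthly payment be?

$44.73

Monthly rate r = 28.3%/12 = 2.35833% = 0.0235833.
Level-payment amortization: P = B₀·r / (1 − (1+r)^(−n)) = 650.00·0.0235833 / (1 − 1.02358^(−18)).
Denominator 1 − (1+r)^(−18) = 0.342671753.
P = 15.3292 / 0.342671753 ≈ 44.73.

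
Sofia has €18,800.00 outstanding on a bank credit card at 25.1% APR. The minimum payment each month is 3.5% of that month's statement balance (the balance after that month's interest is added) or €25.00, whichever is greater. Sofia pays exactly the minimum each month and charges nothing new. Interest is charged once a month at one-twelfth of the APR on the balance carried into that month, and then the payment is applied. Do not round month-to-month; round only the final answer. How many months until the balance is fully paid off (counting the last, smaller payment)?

Monthly rate r = 25.1%/12 = 2.09167% = 0.0209167.
While 3.5% of the post-interest balance exceeds €25.00, each month B ← (B·(1+r))·(1 − 0.035), i.e. B shrinks by the factor (1+r)·0.965 = 0.98518.
This holds for months 1–221. Entering month 222 the balance is €694.30; 3.5% of the post-interest balance is now below €25.00, so the flat €25.00 minimum applies from here.
From month 222 a fixed €25.00 at rate r clears €694.30 in 43 more payments. Total: 221 + 43 = 264 months.

264 months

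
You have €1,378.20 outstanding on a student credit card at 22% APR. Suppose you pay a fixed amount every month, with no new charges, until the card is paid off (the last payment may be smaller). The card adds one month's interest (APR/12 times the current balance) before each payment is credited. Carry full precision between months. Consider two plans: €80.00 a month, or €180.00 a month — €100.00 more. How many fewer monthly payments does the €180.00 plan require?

12 fewer payments

Monthly rate r = 22%/12 = 1.83333% = 0.0183333.
At €80.00/mo: n = ⌈−ln(1 − rB₀/P)/ln(1+r)⌉ = 21 payments (last €71.47); total interest = total paid − €1,378.20 = €293.27.
At €180.00/mo: 9 payments (last €58.99); total interest €120.79.
Payments saved = 21 − 9 = 12.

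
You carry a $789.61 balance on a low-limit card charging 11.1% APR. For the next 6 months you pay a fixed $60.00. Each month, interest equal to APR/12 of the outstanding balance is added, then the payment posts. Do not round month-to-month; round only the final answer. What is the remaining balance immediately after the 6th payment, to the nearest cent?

$466.03

Monthly rate r = 11.1%/12 = 0.925% = 0.00925.
Each month: B ← B·(1+r) − $60.00.
Month 1: interest $7.30; balance after payment $736.91.
Month 2: interest $6.82; balance after payment $683.73.
Month 3: interest $6.32; balance after payment $630.05.
Month 4: interest $5.83; balance after payment $575.88.
Month 5: interest $5.33; balance after payment $521.21.
Month 6: interest $4.82; balance after payment $466.03.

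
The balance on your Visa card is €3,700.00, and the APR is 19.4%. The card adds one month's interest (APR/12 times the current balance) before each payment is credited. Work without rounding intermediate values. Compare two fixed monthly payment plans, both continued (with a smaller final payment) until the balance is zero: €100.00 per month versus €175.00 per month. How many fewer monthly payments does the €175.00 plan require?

Monthly rate r = 19.4%/12 = 1.61667% = 0.0161667.
At €100.00/mo: n = ⌈−ln(1 − rB₀/P)/ln(1+r)⌉ = 57 payments (last €85.06); total interest = total paid − €3,700.00 = €1,985.06.
At €175.00/mo: 27 payments (last €14.17); total interest €864.17.
Payments saved = 57 − 27 = 30.

30 fewer payments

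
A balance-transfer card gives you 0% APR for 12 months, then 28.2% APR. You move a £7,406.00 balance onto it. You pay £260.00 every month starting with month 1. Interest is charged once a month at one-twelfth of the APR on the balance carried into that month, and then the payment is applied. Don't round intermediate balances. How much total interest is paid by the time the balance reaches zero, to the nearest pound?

Promo months 1–12 at r₀ = 0%/12 = 0; months 13+ at r₁ = 28.2%/12 = 0.0235.
After month 12 (no interest yet): B = £7,406.00 − 12·£260.00 = £4,286.00.
Then at r₁ with £260.00/mo: n₂ = −ln(1 − r₁·B/P)/ln(1+r₁) ≈ 21.10 → 22 more payments.
Total paid = 33·£260.00 + £25.26 = £8,605.26; interest = £8,605.26 − £7,406.00 = £1,199.26.

£1,199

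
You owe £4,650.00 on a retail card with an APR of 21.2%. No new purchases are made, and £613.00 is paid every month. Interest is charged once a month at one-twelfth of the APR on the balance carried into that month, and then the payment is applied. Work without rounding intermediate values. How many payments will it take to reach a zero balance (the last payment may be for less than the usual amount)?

9 months

Monthly rate r = 21.2%/12 = 1.76667% = 0.0176667.
Recurrence: B ← B·(1+r) − £613.00.
Month 1: interest £82.15; balance after payment £4,119.15.
Month 2: interest £72.77; balance after payment £3,578.92.
Closed form: n = −ln(1 − rB₀/P)/ln(1+r) = −ln(0.86599)/ln(1.01767) ≈ 8.216, so the balance reaches zero during payment 9.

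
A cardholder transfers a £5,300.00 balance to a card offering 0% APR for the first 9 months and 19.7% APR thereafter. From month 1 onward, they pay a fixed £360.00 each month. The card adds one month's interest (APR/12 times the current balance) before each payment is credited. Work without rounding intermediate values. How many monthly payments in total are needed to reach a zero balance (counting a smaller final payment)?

16 payments

Promo months 1–9 at r₀ = 0%/12 = 0; months 10+ at r₁ = 19.7%/12 = 0.0164167.
After month 9 (no interest yet): B = £5,300.00 − 9·£360.00 = £2,060.00.
Then at r₁ with £360.00/mo: n₂ = −ln(1 − r₁·B/P)/ln(1+r₁) ≈ 6.06 → 7 more payments.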